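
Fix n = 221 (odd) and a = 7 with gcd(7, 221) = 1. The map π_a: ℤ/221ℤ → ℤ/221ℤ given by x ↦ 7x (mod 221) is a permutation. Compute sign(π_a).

Orbit of 179 under x↦7x: [179, 148, 152, 180, 155, 201, 81]… (length divides ord_221(7)).
Cycle type of π: 48×4 + 16 + 12 + 1; total 7 cycles.
7 cycles on 221: each ℓ→(−1)^(ℓ−1), product (−1)^214 = +1.
Zolotarev: (7|221) = +1, matching the cycle-count sign.

+1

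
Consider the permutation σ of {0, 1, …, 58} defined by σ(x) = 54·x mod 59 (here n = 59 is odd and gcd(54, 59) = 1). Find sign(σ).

Orbit of 44 under x↦54x: [44, 16, 38, 46, 6, 29, 32]… (length divides ord_59(54)).
Cycle lengths of π_54 on ℤ/59ℤ: [58, 1]; 2 cycles in total.
n − c = 59 − 2 = 57; sign = (−1)^57 = -1.
Zolotarev: (54|59) = -1, matching the cycle-count sign.

-1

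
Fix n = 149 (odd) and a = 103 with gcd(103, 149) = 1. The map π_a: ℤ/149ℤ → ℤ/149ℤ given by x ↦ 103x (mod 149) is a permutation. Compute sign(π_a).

+1

Trace 68: π^k(68) = [68, 1, 103, 30, 110, 6, 22] for k=0..6.
π_103 has 3 disjoint cycles with lengths [74, 74, 1] on {0,…,148}.
n − c = 149 − 3 = 146; sign = (−1)^146 = +1.
(103|149)_J = +1 (Zolotarev's lemma cross-check).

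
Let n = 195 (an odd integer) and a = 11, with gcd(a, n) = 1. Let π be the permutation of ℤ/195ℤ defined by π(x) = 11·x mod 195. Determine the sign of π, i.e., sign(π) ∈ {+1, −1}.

+1

Start at x=176: 176 → 181 → 41 → 61 → 86 → 166 → 71 → … (one orbit).
Cycle type of π: 12×15 + 2×5 + 1×5; total 25 cycles.
25 cycles on 195: each ℓ→(−1)^(ℓ−1), product (−1)^170 = +1.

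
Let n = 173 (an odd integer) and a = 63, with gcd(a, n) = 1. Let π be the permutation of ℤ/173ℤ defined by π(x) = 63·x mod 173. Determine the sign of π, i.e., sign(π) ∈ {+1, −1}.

Orbit of 116 under x↦63x: [116, 42, 51, 99, 9, 48, 83]… (length divides ord_173(63)).
Cycle lengths of π_63 on ℤ/173ℤ: [172, 1]; 2 cycles in total.
n − c = 173 − 2 = 171; sign = (−1)^171 = -1.
The Jacobi symbol (63|173) = -1 (Zolotarev) agrees.

-1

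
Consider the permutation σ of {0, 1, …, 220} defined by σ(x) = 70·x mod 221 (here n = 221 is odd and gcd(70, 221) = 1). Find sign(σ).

Start at x=83: 83 → 64 → 60 → 1 → 70 → 38 → 8 → … (one orbit).
Cycle type of π: 8×26 + 4×3 + 1; total 30 cycles.
n − c = 221 − 30 = 191; sign = (−1)^191 = -1.
(70|221)_J = -1 (Zolotarev's lemma cross-check).

-1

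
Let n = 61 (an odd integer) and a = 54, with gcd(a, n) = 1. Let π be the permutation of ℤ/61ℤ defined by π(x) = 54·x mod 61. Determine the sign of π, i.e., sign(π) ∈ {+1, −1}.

-1

Orbit of 2 under x↦54x: [2, 47, 37, 46, 44, 58, 21]… (length divides ord_61(54)).
2 cycles of lengths [60, 1].
2 cycles on 61: each ℓ→(−1)^(ℓ−1), product (−1)^59 = -1.
The Jacobi symbol (54|61) = -1 (Zolotarev) agrees.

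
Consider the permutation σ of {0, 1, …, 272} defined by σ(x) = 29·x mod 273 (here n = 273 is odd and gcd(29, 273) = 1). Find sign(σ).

Start at x=92: 92 → 211 → 113 → 1 → 29 → 22 → 92 (one orbit).
Cycle lengths of π_29 on ℤ/273ℤ: [6, 6, 6, 6, 6, 6, 6, 6, 6, 6, 6, 6, 6, 6, 6, 6, 6, 6, 6, 6, 6, 6, 6, 6, 6, 6, 6, 6, 3, 3, 3, 3, 3, 3, 3, 3, 3, 3, 3, 3, 3, 3, 3, 3, 3, 3, 3, 3, 3, 3, 3, 3, 3, 3, 3, 3, 2, 2, 2, 2, 2, 2, 2, 1, 1, 1, 1, 1, 1, 1]; 70 cycles in total.
With 70 cycles on 273 points, sign = (−1)^{273−70} = -1.

-1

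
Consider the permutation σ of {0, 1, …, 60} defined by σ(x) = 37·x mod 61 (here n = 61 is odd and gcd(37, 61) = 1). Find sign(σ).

Start at x=28: 28 → 60 → 24 → 34 → 38 → 3 → 50 → … (one orbit).
The orbit structure of x ↦ 37x mod 61: 4 orbits of sizes [20, 20, 20, 1].
With 4 cycles on 61 points, sign = (−1)^{61−4} = -1.

-1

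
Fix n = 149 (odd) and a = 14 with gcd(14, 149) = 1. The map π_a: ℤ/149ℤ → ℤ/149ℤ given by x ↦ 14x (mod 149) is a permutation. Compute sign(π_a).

-1

Orbit of 109 under x↦14x: [109, 36, 57, 53, 146, 107, 8]… (length divides ord_149(14)).
The orbit structure of x ↦ 14x mod 149: 2 orbits of sizes [148, 1].
Σ(ℓ_i−1) = 149−2 = 147; sign = (−1)^147 = -1.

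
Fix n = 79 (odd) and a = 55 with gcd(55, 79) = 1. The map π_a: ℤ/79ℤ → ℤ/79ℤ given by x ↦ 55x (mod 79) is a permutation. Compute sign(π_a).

+1

Trace 23: π^k(23) = [23, 1, 55] for k=0..2.
Decompose π into cycles: lengths [3, 3, 3, 3, 3, 3, 3, 3, 3, 3, 3, 3, 3, 3, 3, 3, 3, 3, 3, 3, 3, 3, 3, 3, 3, 3, 1] (27 cycles, including the fixed point 0).
sign(π) = (−1)^{n − #cycles} = (−1)^{79−27} = (−1)^52 = +1.
(55|79)_J = +1 (Zolotarev's lemma cross-check).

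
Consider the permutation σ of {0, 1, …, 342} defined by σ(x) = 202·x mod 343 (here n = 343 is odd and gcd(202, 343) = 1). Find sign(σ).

Start at x=13: 13 → 225 → 174 → 162 → 139 → 295 → 251 → … (one orbit).
Cycle lengths of π_202 on ℤ/343ℤ: [98, 98, 98, 14, 14, 14, 2, 2, 2, 1]; 10 cycles in total.
sign(π) = (−1)^{n − #cycles} = (−1)^{343−10} = (−1)^333 = -1.
Check: (202/343) = -1 by Zolotarev.

-1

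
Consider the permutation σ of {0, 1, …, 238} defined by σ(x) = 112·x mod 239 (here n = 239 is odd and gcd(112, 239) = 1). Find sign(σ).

-1

Orbit of 133 under x↦112x: [133, 78, 132, 205, 16, 119, 183]… (length divides ord_239(112)).
Decompose π into cycles: lengths [238, 1] (2 cycles, including the fixed point 0).
sign(π) = (−1)^{n − #cycles} = (−1)^{239−2} = (−1)^237 = -1.
Zolotarev: (112|239) = -1, matching the cycle-count sign.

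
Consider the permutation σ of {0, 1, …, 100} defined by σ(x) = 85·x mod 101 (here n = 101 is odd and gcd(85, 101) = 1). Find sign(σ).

+1

Trace 17: π^k(17) = [17, 31, 9, 58, 82, 1, 85] for k=0..6.
Cycle lengths of π_85 on ℤ/101ℤ: [50, 50, 1]; 3 cycles in total.
3 cycles on 101: each ℓ→(−1)^(ℓ−1), product (−1)^98 = +1.
The Jacobi symbol (85|101) = +1 (Zolotarev) agrees.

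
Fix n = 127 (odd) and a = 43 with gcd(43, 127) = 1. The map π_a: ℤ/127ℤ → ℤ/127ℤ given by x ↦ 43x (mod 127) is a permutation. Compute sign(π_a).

-1

Trace 76: π^k(76) = [76, 93, 62, 126, 84, 56, 122] for k=0..6.
Decompose π into cycles: lengths [126, 1] (2 cycles, including the fixed point 0).
2 cycles on 127: each ℓ→(−1)^(ℓ−1), product (−1)^125 = -1.
The Jacobi symbol (43|127) = -1 (Zolotarev) agrees.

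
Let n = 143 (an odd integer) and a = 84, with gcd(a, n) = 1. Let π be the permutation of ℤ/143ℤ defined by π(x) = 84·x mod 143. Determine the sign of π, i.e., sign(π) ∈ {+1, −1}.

Trace 69: π^k(69) = [69, 76, 92, 6, 75, 8, 100] for k=0..6.
π_84 has 5 disjoint cycles with lengths [60, 60, 12, 10, 1] on {0,…,142}.
With 5 cycles on 143 points, sign = (−1)^{143−5} = +1.
Check: (84/143) = +1 by Zolotarev.

+1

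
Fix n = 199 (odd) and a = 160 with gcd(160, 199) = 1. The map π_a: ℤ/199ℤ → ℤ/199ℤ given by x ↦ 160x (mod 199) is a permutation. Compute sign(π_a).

Orbit of 123 under x↦160x: [123, 178, 23, 98, 158, 7, 125]… (length divides ord_199(160)).
Decompose π into cycles: lengths [99, 99, 1] (3 cycles, including the fixed point 0).
sign(π) = (−1)^{n − #cycles} = (−1)^{199−3} = (−1)^196 = +1.

+1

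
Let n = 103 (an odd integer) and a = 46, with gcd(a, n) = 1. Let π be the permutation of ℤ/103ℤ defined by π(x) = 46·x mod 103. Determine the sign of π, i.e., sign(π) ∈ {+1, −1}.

Trace 46: π^k(46) = [46, 56, 1] for k=0..2.
35 cycles of lengths [3, 3, 3, 3, 3, 3, 3, 3, 3, 3, 3, 3, 3, 3, 3, 3, 3, 3, 3, 3, 3, 3, 3, 3, 3, 3, 3, 3, 3, 3, 3, 3, 3, 3, 1].
With 35 cycles on 103 points, sign = (−1)^{103−35} = +1.
The Jacobi symbol (46|103) = +1 (Zolotarev) agrees.

+1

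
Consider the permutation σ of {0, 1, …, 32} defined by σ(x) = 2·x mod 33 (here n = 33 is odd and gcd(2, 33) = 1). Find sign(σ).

+1

Start at x=2: 2 → 4 → 8 → 16 → 32 → 31 → 29 → … (one orbit).
π_2 has 5 disjoint cycles with lengths [10, 10, 10, 2, 1] on {0,…,32}.
5 cycles on 33: each ℓ→(−1)^(ℓ−1), product (−1)^28 = +1.
(2|33)_J = +1 (Zolotarev's lemma cross-check).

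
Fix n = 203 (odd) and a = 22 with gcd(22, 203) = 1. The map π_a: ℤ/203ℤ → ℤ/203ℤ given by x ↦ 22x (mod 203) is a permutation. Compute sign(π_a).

Orbit of 120 under x↦22x: [120, 1, 22, 78, 92, 197, 71]… (length divides ord_203(22)).
π_22 has 21 disjoint cycles with lengths [14, 14, 14, 14, 14, 14, 14, 14, 14, 14, 14, 14, 14, 14, 1, 1, 1, 1, 1, 1, 1] on {0,…,202}.
203 − 21 = 182 transpositions; sign(π) = (−1)^182 = +1.

+1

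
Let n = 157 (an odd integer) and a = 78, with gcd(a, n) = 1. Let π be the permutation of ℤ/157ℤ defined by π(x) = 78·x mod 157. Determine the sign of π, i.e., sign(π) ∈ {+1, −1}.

Start at x=28: 28 → 143 → 7 → 75 → 41 → 58 → 128 → … (one orbit).
Decompose π into cycles: lengths [52, 52, 52, 1] (4 cycles, including the fixed point 0).
n − c = 157 − 4 = 153; sign = (−1)^153 = -1.

-1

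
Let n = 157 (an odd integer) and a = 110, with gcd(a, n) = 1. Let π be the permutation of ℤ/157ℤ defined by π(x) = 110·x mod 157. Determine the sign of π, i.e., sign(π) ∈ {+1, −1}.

Trace 121: π^k(121) = [121, 122, 75, 86, 40, 4, 126] for k=0..6.
Cycle lengths of π_110 on ℤ/157ℤ: [78, 78, 1]; 3 cycles in total.
sign(π) = (−1)^{n − #cycles} = (−1)^{157−3} = (−1)^154 = +1.

+1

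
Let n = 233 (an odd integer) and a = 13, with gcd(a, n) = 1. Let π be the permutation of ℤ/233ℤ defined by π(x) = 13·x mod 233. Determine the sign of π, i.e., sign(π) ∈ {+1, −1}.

+1

Start at x=133: 133 → 98 → 109 → 19 → 14 → 182 → 36 → … (one orbit).
3 cycles of lengths [116, 116, 1].
3 cycles on 233: each ℓ→(−1)^(ℓ−1), product (−1)^230 = +1.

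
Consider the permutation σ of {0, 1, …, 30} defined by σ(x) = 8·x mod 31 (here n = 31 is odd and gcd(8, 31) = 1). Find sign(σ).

+1

Start at x=1: 1 → 8 → 2 → 16 → 4 → 1 (one orbit).
Cycle lengths of π_8 on ℤ/31ℤ: [5, 5, 5, 5, 5, 5, 1]; 7 cycles in total.
n − c = 31 − 7 = 24; sign = (−1)^24 = +1.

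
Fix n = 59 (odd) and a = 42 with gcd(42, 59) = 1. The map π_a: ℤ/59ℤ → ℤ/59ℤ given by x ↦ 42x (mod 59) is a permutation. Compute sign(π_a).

-1

Orbit of 2 under x↦42x: [2, 25, 47, 27, 13, 15, 40]… (length divides ord_59(42)).
Decompose π into cycles: lengths [58, 1] (2 cycles, including the fixed point 0).
Σ(ℓ_i−1) = 59−2 = 57; sign = (−1)^57 = -1.
The Jacobi symbol (42|59) = -1 (Zolotarev) agrees.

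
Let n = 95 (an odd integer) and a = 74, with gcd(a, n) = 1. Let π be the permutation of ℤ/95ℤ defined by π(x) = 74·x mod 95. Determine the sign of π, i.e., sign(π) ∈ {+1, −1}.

Orbit of 16 under x↦74x: [16, 44, 26, 24, 66, 39, 36]… (length divides ord_95(74)).
Cycle lengths of π_74 on ℤ/95ℤ: [18, 18, 18, 18, 9, 9, 2, 2, 1]; 9 cycles in total.
With 9 cycles on 95 points, sign = (−1)^{95−9} = +1.

+1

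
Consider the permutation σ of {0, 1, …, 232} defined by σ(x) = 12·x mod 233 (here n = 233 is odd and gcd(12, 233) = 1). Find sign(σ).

-1

Trace 221: π^k(221) = [221, 89, 136, 1, 12, 144, 97] for k=0..6.
π_12 has 30 disjoint cycles with lengths [8, 8, 8, 8, 8, 8, 8, 8, 8, 8, 8, 8, 8, 8, 8, 8, 8, 8, 8, 8, 8, 8, 8, 8, 8, 8, 8, 8, 8, 1] on {0,…,232}.
sign(π) = (−1)^{n − #cycles} = (−1)^{233−30} = (−1)^203 = -1.
Zolotarev: (12|233) = -1, matching the cycle-count sign.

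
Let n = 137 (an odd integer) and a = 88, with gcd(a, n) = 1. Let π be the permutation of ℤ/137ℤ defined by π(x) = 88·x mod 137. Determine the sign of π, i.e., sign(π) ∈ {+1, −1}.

Orbit of 133 under x↦88x: [133, 59, 123, 1, 88, 72, 34]… (length divides ord_137(88)).
Cycle type of π: 17×8 + 1; total 9 cycles.
sign(π) = (−1)^{n − #cycles} = (−1)^{137−9} = (−1)^128 = +1.
Zolotarev: (88|137) = +1, matching the cycle-count sign.

+1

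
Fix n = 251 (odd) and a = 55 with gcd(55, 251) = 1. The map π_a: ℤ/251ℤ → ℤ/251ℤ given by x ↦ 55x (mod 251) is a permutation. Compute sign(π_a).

-1

Start at x=98: 98 → 119 → 19 → 41 → 247 → 31 → 199 → … (one orbit).
2 cycles of lengths [250, 1].
Σ(ℓ_i−1) = 251−2 = 249; sign = (−1)^249 = -1.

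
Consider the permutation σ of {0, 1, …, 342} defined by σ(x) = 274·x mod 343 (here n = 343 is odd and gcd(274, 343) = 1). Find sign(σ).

Orbit of 316 under x↦274x: [316, 148, 78, 106, 232, 113, 92]… (length divides ord_343(274)).
π_274 has 19 disjoint cycles with lengths [49, 49, 49, 49, 49, 49, 7, 7, 7, 7, 7, 7, 1, 1, 1, 1, 1, 1, 1] on {0,…,342}.
19 cycles on 343: each ℓ→(−1)^(ℓ−1), product (−1)^324 = +1.

+1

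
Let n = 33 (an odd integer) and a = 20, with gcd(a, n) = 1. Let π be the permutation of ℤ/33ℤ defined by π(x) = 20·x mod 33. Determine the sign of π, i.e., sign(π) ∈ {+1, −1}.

Start at x=16: 16 → 23 → 31 → 26 → 25 → 5 → 1 → … (one orbit).
Cycle lengths of π_20 on ℤ/33ℤ: [10, 10, 5, 5, 2, 1]; 6 cycles in total.
With 6 cycles on 33 points, sign = (−1)^{33−6} = -1.

-1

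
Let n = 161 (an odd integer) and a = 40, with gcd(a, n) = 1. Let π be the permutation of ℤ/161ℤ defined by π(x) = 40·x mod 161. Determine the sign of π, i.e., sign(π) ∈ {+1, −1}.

Trace 10: π^k(10) = [10, 78, 61, 25, 34, 72, 143] for k=0..6.
π_40 has 5 disjoint cycles with lengths [66, 66, 22, 6, 1] on {0,…,160}.
Σ(ℓ_i−1) = 161−5 = 156; sign = (−1)^156 = +1.

+1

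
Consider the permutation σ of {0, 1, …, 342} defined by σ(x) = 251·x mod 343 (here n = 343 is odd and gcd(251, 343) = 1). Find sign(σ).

Trace 97: π^k(97) = [97, 337, 209, 323, 125, 162, 188] for k=0..6.
π_251 has 10 disjoint cycles with lengths [98, 98, 98, 14, 14, 14, 2, 2, 2, 1] on {0,…,342}.
343 − 10 = 333 transpositions; sign(π) = (−1)^333 = -1.

-1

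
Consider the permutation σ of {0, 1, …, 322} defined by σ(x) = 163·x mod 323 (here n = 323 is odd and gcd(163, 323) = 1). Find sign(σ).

-1

Start at x=182: 182 → 273 → 248 → 49 → 235 → 191 → 125 → … (one orbit).
14 cycles of lengths [48, 48, 48, 48, 48, 48, 16, 3, 3, 3, 3, 3, 3, 1].
Σ(ℓ_i−1) = 323−14 = 309; sign = (−1)^309 = -1.
The Jacobi symbol (163|323) = -1 (Zolotarev) agrees.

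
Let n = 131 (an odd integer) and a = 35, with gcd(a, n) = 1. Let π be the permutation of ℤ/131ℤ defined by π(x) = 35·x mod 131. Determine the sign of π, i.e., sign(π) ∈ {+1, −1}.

Orbit of 102 under x↦35x: [102, 33, 107, 77, 75, 5, 44]… (length divides ord_131(35)).
Decompose π into cycles: lengths [65, 65, 1] (3 cycles, including the fixed point 0).
Σ(ℓ_i−1) = 131−3 = 128; sign = (−1)^128 = +1.

+1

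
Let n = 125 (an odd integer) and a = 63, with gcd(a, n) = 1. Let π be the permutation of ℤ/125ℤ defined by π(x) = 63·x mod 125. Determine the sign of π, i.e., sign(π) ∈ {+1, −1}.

-1

Orbit of 81 under x↦63x: [81, 103, 114, 57, 91, 108, 54]… (length divides ord_125(63)).
Decompose π into cycles: lengths [100, 20, 4, 1] (4 cycles, including the fixed point 0).
4 cycles on 125: each ℓ→(−1)^(ℓ−1), product (−1)^121 = -1.
Via Zolotarev, sign(π_{63}) = (63|125) = -1.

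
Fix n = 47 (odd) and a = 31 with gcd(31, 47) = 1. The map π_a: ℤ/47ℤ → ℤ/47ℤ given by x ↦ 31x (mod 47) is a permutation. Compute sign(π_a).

-1

Trace 14: π^k(14) = [14, 11, 12, 43, 17, 10, 28] for k=0..6.
Cycle lengths of π_31 on ℤ/47ℤ: [46, 1]; 2 cycles in total.
With 2 cycles on 47 points, sign = (−1)^{47−2} = -1.
Check: (31/47) = -1 by Zolotarev.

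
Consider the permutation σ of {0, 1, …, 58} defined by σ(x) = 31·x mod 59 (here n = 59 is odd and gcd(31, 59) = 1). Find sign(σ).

Trace 31: π^k(31) = [31, 17, 55, 53, 50, 16, 24] for k=0..6.
Cycle lengths of π_31 on ℤ/59ℤ: [58, 1]; 2 cycles in total.
Σ(ℓ_i−1) = 59−2 = 57; sign = (−1)^57 = -1.
(31|59)_J = -1 (Zolotarev's lemma cross-check).

-1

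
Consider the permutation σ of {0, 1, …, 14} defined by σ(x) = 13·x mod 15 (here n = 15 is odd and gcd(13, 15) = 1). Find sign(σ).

-1

Orbit of 7 under x↦13x: [7, 1, 13, 4]… (length divides ord_15(13)).
The orbit structure of x ↦ 13x mod 15: 6 orbits of sizes [4, 4, 4, 1, 1, 1].
n − c = 15 − 6 = 9; sign = (−1)^9 = -1.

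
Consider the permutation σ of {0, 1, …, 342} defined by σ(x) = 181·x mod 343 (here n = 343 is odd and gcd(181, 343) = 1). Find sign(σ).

-1

Start at x=27: 27 → 85 → 293 → 211 → 118 → 92 → 188 → … (one orbit).
Cycle type of π: 98×3 + 14×3 + 2×3 + 1; total 10 cycles.
n − c = 343 − 10 = 333; sign = (−1)^333 = -1.
The Jacobi symbol (181|343) = -1 (Zolotarev) agrees.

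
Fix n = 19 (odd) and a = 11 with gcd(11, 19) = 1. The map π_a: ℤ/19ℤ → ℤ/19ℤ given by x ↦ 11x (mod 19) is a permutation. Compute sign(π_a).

Start at x=7: 7 → 1 → 11 → 7 (one orbit).
Cycle lengths of π_11 on ℤ/19ℤ: [3, 3, 3, 3, 3, 3, 1]; 7 cycles in total.
7 cycles on 19: each ℓ→(−1)^(ℓ−1), product (−1)^12 = +1.

+1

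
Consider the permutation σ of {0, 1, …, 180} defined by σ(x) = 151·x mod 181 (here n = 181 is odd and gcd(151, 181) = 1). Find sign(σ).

-1

Trace 135: π^k(135) = [135, 113, 49, 159, 117, 110, 139] for k=0..6.
The orbit structure of x ↦ 151x mod 181: 4 orbits of sizes [60, 60, 60, 1].
With 4 cycles on 181 points, sign = (−1)^{181−4} = -1.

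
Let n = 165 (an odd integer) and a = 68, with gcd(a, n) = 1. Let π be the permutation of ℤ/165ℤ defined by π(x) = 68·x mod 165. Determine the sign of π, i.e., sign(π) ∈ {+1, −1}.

Start at x=4: 4 → 107 → 16 → 98 → 64 → 62 → 91 → … (one orbit).
Cycle type of π: 20×6 + 10×3 + 4×3 + 2 + 1; total 14 cycles.
14 cycles on 165: each ℓ→(−1)^(ℓ−1), product (−1)^151 = -1.
Via Zolotarev, sign(π_{68}) = (68|165) = -1.

-1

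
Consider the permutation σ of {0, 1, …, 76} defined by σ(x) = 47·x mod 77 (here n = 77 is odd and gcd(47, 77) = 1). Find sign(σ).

Trace 12: π^k(12) = [12, 25, 20, 16, 59, 1, 47] for k=0..6.
π_47 has 6 disjoint cycles with lengths [30, 30, 6, 5, 5, 1] on {0,…,76}.
6 cycles on 77: each ℓ→(−1)^(ℓ−1), product (−1)^71 = -1.

-1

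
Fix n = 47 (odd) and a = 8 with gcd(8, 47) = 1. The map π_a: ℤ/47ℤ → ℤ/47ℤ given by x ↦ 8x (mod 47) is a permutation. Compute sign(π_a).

+1

Trace 21: π^k(21) = [21, 27, 28, 36, 6, 1, 8] for k=0..6.
Decompose π into cycles: lengths [23, 23, 1] (3 cycles, including the fixed point 0).
3 cycles on 47: each ℓ→(−1)^(ℓ−1), product (−1)^44 = +1.
(8|47)_J = +1 (Zolotarev's lemma cross-check).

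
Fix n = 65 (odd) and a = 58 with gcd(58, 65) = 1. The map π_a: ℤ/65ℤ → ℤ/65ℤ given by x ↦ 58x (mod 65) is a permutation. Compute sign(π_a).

Orbit of 64 under x↦58x: [64, 7, 16, 18, 4, 37, 1]… (length divides ord_65(58)).
Decompose π into cycles: lengths [12, 12, 12, 12, 12, 4, 1] (7 cycles, including the fixed point 0).
65 − 7 = 58 transpositions; sign(π) = (−1)^58 = +1.

+1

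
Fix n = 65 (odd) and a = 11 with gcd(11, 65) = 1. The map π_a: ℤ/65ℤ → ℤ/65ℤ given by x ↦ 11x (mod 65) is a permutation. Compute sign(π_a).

Start at x=6: 6 → 1 → 11 → 56 → 31 → 16 → 46 → … (one orbit).
Cycle lengths of π_11 on ℤ/65ℤ: [12, 12, 12, 12, 12, 1, 1, 1, 1, 1]; 10 cycles in total.
n − c = 65 − 10 = 55; sign = (−1)^55 = -1.

-1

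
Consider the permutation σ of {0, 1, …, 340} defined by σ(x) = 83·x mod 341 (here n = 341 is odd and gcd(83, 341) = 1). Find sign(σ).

+1

Orbit of 274 under x↦83x: [274, 236, 151, 257, 189, 1, 83]… (length divides ord_341(83)).
13 cycles of lengths [30, 30, 30, 30, 30, 30, 30, 30, 30, 30, 30, 10, 1].
13 cycles on 341: each ℓ→(−1)^(ℓ−1), product (−1)^328 = +1.
(83|341)_J = +1 (Zolotarev's lemma cross-check).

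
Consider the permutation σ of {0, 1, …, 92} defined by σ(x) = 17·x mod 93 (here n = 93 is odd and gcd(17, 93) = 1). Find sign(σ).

+1

Start at x=11: 11 → 1 → 17 → 10 → 77 → 7 → 26 → … (one orbit).
The orbit structure of x ↦ 17x mod 93: 5 orbits of sizes [30, 30, 30, 2, 1].
sign(π) = (−1)^{n − #cycles} = (−1)^{93−5} = (−1)^88 = +1.
Check: (17/93) = +1 by Zolotarev.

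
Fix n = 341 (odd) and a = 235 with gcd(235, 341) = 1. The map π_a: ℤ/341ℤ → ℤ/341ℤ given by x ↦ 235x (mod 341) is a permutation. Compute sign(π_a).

Trace 317: π^k(317) = [317, 157, 67, 59, 225, 20, 267] for k=0..6.
25 cycles of lengths [15, 15, 15, 15, 15, 15, 15, 15, 15, 15, 15, 15, 15, 15, 15, 15, 15, 15, 15, 15, 15, 15, 5, 5, 1].
With 25 cycles on 341 points, sign = (−1)^{341−25} = +1.
Via Zolotarev, sign(π_{235}) = (235|341) = +1.

+1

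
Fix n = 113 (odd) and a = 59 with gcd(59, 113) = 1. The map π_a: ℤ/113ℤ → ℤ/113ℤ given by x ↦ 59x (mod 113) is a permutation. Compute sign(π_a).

Start at x=101: 101 → 83 → 38 → 95 → 68 → 57 → 86 → … (one orbit).
Cycle type of π: 112 + 1; total 2 cycles.
113 − 2 = 111 transpositions; sign(π) = (−1)^111 = -1.
Via Zolotarev, sign(π_{59}) = (59|113) = -1.

-1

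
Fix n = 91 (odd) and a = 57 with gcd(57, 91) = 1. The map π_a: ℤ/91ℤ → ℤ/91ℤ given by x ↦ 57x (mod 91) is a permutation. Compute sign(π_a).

-1

Orbit of 1 under x↦57x: [1, 57, 64, 8]… (length divides ord_91(57)).
Cycle lengths of π_57 on ℤ/91ℤ: [4, 4, 4, 4, 4, 4, 4, 4, 4, 4, 4, 4, 4, 4, 4, 4, 4, 4, 4, 4, 4, 1, 1, 1, 1, 1, 1, 1]; 28 cycles in total.
Σ(ℓ_i−1) = 91−28 = 63; sign = (−1)^63 = -1.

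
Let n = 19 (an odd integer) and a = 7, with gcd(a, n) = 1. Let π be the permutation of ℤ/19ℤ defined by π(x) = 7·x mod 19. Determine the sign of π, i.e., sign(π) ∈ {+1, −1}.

+1

Trace 1: π^k(1) = [1, 7, 11] for k=0..2.
Cycle type of π: 3×6 + 1; total 7 cycles.
Σ(ℓ_i−1) = 19−7 = 12; sign = (−1)^12 = +1.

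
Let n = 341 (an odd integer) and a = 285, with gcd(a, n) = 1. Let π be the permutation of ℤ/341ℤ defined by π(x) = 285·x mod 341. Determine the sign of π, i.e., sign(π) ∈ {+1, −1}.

Start at x=285: 285 → 67 → 340 → 56 → 274 → 1 → 285 (one orbit).
π_285 has 61 disjoint cycles with lengths [6, 6, 6, 6, 6, 6, 6, 6, 6, 6, 6, 6, 6, 6, 6, 6, 6, 6, 6, 6, 6, 6, 6, 6, 6, 6, 6, 6, 6, 6, 6, 6, 6, 6, 6, 6, 6, 6, 6, 6, 6, 6, 6, 6, 6, 6, 6, 6, 6, 6, 6, 6, 6, 6, 6, 2, 2, 2, 2, 2, 1] on {0,…,340}.
341 − 61 = 280 transpositions; sign(π) = (−1)^280 = +1.
The Jacobi symbol (285|341) = +1 (Zolotarev) agrees.

+1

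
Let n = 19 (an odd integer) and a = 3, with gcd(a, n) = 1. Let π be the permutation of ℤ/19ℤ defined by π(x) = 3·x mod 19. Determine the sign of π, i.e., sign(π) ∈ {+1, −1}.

Orbit of 6 under x↦3x: [6, 18, 16, 10, 11, 14, 4]… (length divides ord_19(3)).
The orbit structure of x ↦ 3x mod 19: 2 orbits of sizes [18, 1].
n − c = 19 − 2 = 17; sign = (−1)^17 = -1.
Check: (3/19) = -1 by Zolotarev.

-1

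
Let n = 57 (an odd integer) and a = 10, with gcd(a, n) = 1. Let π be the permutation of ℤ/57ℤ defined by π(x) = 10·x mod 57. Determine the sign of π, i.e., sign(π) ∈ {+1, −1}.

Trace 16: π^k(16) = [16, 46, 4, 40, 1, 10, 43] for k=0..6.
Cycle lengths of π_10 on ℤ/57ℤ: [18, 18, 18, 1, 1, 1]; 6 cycles in total.
6 cycles on 57: each ℓ→(−1)^(ℓ−1), product (−1)^51 = -1.
Via Zolotarev, sign(π_{10}) = (10|57) = -1.

-1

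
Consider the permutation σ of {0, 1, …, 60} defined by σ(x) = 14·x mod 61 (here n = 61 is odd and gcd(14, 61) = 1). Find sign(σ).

+1

Trace 13: π^k(13) = [13, 60, 47, 48, 1, 14] for k=0..5.
π_14 has 11 disjoint cycles with lengths [6, 6, 6, 6, 6, 6, 6, 6, 6, 6, 1] on {0,…,60}.
61 − 11 = 50 transpositions; sign(π) = (−1)^50 = +1.
Via Zolotarev, sign(π_{14}) = (14|61) = +1.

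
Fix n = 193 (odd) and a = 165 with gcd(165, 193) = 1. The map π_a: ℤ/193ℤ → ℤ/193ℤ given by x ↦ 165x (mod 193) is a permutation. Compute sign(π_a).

Trace 62: π^k(62) = [62, 1, 165, 12, 50, 144, 21] for k=0..6.
5 cycles of lengths [48, 48, 48, 48, 1].
193 − 5 = 188 transpositions; sign(π) = (−1)^188 = +1.
(165|193)_J = +1 (Zolotarev's lemma cross-check).

+1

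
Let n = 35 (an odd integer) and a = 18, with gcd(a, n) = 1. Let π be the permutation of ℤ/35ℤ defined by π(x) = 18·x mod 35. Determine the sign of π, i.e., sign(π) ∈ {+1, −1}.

Orbit of 8 under x↦18x: [8, 4, 2, 1, 18, 9, 22]… (length divides ord_35(18)).
Decompose π into cycles: lengths [12, 12, 4, 3, 3, 1] (6 cycles, including the fixed point 0).
sign(π) = (−1)^{n − #cycles} = (−1)^{35−6} = (−1)^29 = -1.
Via Zolotarev, sign(π_{18}) = (18|35) = -1.

-1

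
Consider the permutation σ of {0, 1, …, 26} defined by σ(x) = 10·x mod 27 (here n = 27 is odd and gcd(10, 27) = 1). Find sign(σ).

+1

Orbit of 19 under x↦10x: [19, 1, 10]… (length divides ord_27(10)).
π_10 has 15 disjoint cycles with lengths [3, 3, 3, 3, 3, 3, 1, 1, 1, 1, 1, 1, 1, 1, 1] on {0,…,26}.
27 − 15 = 12 transpositions; sign(π) = (−1)^12 = +1.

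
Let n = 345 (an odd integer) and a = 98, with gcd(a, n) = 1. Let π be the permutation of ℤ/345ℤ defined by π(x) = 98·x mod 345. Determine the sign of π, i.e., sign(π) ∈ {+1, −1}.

+1

Start at x=196: 196 → 233 → 64 → 62 → 211 → 323 → 259 → … (one orbit).
15 cycles of lengths [44, 44, 44, 44, 44, 44, 22, 22, 11, 11, 4, 4, 4, 2, 1].
n − c = 345 − 15 = 330; sign = (−1)^330 = +1.
(98|345)_J = +1 (Zolotarev's lemma cross-check).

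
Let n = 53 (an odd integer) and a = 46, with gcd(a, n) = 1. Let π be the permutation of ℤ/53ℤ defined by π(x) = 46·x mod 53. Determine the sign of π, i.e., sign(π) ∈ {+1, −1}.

+1

Start at x=44: 44 → 10 → 36 → 13 → 15 → 1 → 46 → … (one orbit).
π_46 has 5 disjoint cycles with lengths [13, 13, 13, 13, 1] on {0,…,52}.
5 cycles on 53: each ℓ→(−1)^(ℓ−1), product (−1)^48 = +1.
Zolotarev: (46|53) = +1, matching the cycle-count sign.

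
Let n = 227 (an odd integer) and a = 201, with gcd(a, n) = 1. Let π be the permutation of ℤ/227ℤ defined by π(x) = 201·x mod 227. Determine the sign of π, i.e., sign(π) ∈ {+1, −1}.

-1

Start at x=180: 180 → 87 → 8 → 19 → 187 → 132 → 200 → … (one orbit).
Cycle type of π: 226 + 1; total 2 cycles.
2 cycles on 227: each ℓ→(−1)^(ℓ−1), product (−1)^225 = -1.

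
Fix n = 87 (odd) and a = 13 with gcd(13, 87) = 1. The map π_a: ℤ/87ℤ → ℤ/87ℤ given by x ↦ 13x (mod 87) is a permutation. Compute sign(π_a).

+1

Orbit of 67 under x↦13x: [67, 1, 13, 82, 22, 25, 64]… (length divides ord_87(13)).
π_13 has 9 disjoint cycles with lengths [14, 14, 14, 14, 14, 14, 1, 1, 1] on {0,…,86}.
With 9 cycles on 87 points, sign = (−1)^{87−9} = +1.
Via Zolotarev, sign(π_{13}) = (13|87) = +1.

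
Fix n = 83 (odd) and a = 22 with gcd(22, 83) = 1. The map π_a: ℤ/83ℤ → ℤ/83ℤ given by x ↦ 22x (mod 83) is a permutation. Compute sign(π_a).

Orbit of 17 under x↦22x: [17, 42, 11, 76, 12, 15, 81]… (length divides ord_83(22)).
Decompose π into cycles: lengths [82, 1] (2 cycles, including the fixed point 0).
2 cycles on 83: each ℓ→(−1)^(ℓ−1), product (−1)^81 = -1.
Via Zolotarev, sign(π_{22}) = (22|83) = -1.

-1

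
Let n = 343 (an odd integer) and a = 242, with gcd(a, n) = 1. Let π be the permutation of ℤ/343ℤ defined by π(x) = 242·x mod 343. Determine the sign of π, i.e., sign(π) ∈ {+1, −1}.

Trace 29: π^k(29) = [29, 158, 163, 1, 242, 254, 71] for k=0..6.
Decompose π into cycles: lengths [147, 147, 21, 21, 3, 3, 1] (7 cycles, including the fixed point 0).
n − c = 343 − 7 = 336; sign = (−1)^336 = +1.
Via Zolotarev, sign(π_{242}) = (242|343) = +1.

+1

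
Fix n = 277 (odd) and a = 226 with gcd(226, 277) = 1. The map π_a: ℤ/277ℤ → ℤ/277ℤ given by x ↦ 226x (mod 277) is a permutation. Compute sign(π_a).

-1

Trace 16: π^k(16) = [16, 15, 66, 235, 203, 173, 41] for k=0..6.
4 cycles of lengths [92, 92, 92, 1].
sign(π) = (−1)^{n − #cycles} = (−1)^{277−4} = (−1)^273 = -1.
(226|277)_J = -1 (Zolotarev's lemma cross-check).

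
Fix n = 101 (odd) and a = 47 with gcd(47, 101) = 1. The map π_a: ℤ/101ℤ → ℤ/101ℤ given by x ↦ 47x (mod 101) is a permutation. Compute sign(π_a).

+1

Trace 64: π^k(64) = [64, 79, 77, 84, 9, 19, 85] for k=0..6.
Cycle lengths of π_47 on ℤ/101ℤ: [50, 50, 1]; 3 cycles in total.
3 cycles on 101: each ℓ→(−1)^(ℓ−1), product (−1)^98 = +1.
Via Zolotarev, sign(π_{47}) = (47|101) = +1.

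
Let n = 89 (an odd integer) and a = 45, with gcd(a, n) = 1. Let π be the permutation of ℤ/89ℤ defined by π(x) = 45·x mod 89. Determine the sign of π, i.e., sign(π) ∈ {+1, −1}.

Orbit of 67 under x↦45x: [67, 78, 39, 64, 32, 16, 8]… (length divides ord_89(45)).
π_45 has 9 disjoint cycles with lengths [11, 11, 11, 11, 11, 11, 11, 11, 1] on {0,…,88}.
9 cycles on 89: each ℓ→(−1)^(ℓ−1), product (−1)^80 = +1.

+1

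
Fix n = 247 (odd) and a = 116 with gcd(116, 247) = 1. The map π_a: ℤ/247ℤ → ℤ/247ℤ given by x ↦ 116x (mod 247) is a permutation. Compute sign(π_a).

-1

Trace 51: π^k(51) = [51, 235, 90, 66, 246, 131, 129] for k=0..6.
π_116 has 20 disjoint cycles with lengths [18, 18, 18, 18, 18, 18, 18, 18, 18, 18, 18, 18, 18, 2, 2, 2, 2, 2, 2, 1] on {0,…,246}.
247 − 20 = 227 transpositions; sign(π) = (−1)^227 = -1.
Check: (116/247) = -1 by Zolotarev.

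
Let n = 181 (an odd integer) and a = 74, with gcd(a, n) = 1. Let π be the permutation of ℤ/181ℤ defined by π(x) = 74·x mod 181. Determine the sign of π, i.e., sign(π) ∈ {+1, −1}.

-1

Orbit of 139 under x↦74x: [139, 150, 59, 22, 180, 107, 135]… (length divides ord_181(74)).
The orbit structure of x ↦ 74x mod 181: 10 orbits of sizes [20, 20, 20, 20, 20, 20, 20, 20, 20, 1].
sign(π) = (−1)^{n − #cycles} = (−1)^{181−10} = (−1)^171 = -1.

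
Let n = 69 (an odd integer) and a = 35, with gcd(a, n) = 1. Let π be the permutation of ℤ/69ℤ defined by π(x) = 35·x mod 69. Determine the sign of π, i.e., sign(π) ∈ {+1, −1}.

Start at x=52: 52 → 26 → 13 → 41 → 55 → 62 → 31 → … (one orbit).
Decompose π into cycles: lengths [22, 22, 11, 11, 2, 1] (6 cycles, including the fixed point 0).
6 cycles on 69: each ℓ→(−1)^(ℓ−1), product (−1)^63 = -1.

-1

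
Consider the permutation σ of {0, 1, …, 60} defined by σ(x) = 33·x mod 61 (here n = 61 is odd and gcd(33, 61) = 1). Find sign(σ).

-1

Trace 60: π^k(60) = [60, 28, 9, 53, 41, 11, 58] for k=0..6.
Cycle type of π: 20×3 + 1; total 4 cycles.
Σ(ℓ_i−1) = 61−4 = 57; sign = (−1)^57 = -1.
The Jacobi symbol (33|61) = -1 (Zolotarev) agrees.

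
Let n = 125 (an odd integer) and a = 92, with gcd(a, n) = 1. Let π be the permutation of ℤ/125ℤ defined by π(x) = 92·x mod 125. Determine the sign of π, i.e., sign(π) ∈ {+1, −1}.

-1

Trace 28: π^k(28) = [28, 76, 117, 14, 38, 121, 7] for k=0..6.
Decompose π into cycles: lengths [100, 20, 4, 1] (4 cycles, including the fixed point 0).
4 cycles on 125: each ℓ→(−1)^(ℓ−1), product (−1)^121 = -1.
Via Zolotarev, sign(π_{92}) = (92|125) = -1.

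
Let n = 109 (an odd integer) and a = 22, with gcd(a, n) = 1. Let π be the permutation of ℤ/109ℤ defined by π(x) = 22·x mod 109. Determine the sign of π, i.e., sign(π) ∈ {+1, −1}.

Start at x=105: 105 → 21 → 26 → 27 → 49 → 97 → 63 → … (one orbit).
Cycle lengths of π_22 on ℤ/109ℤ: [27, 27, 27, 27, 1]; 5 cycles in total.
sign(π) = (−1)^{n − #cycles} = (−1)^{109−5} = (−1)^104 = +1.
Check: (22/109) = +1 by Zolotarev.

+1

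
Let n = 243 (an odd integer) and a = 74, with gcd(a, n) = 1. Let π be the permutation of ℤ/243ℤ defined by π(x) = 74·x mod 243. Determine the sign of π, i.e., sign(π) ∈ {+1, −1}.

-1

Start at x=97: 97 → 131 → 217 → 20 → 22 → 170 → 187 → … (one orbit).
Cycle lengths of π_74 on ℤ/243ℤ: [162, 54, 18, 6, 2, 1]; 6 cycles in total.
With 6 cycles on 243 points, sign = (−1)^{243−6} = -1.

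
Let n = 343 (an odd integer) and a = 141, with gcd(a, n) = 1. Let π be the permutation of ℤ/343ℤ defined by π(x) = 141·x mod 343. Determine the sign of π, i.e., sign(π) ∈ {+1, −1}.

+1

Orbit of 113 under x↦141x: [113, 155, 246, 43, 232, 127, 71]… (length divides ord_343(141)).
Cycle lengths of π_141 on ℤ/343ℤ: [49, 49, 49, 49, 49, 49, 7, 7, 7, 7, 7, 7, 1, 1, 1, 1, 1, 1, 1]; 19 cycles in total.
Σ(ℓ_i−1) = 343−19 = 324; sign = (−1)^324 = +1.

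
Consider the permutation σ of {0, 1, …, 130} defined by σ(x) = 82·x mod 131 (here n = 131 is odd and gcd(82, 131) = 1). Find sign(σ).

-1

Start at x=5: 5 → 17 → 84 → 76 → 75 → 124 → 81 → … (one orbit).
2 cycles of lengths [130, 1].
Σ(ℓ_i−1) = 131−2 = 129; sign = (−1)^129 = -1.
(82|131)_J = -1 (Zolotarev's lemma cross-check).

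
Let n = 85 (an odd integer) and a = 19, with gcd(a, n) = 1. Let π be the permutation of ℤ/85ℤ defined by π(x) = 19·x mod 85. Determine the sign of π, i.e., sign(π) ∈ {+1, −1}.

+1

Start at x=81: 81 → 9 → 1 → 19 → 21 → 59 → 16 → … (one orbit).
The orbit structure of x ↦ 19x mod 85: 13 orbits of sizes [8, 8, 8, 8, 8, 8, 8, 8, 8, 8, 2, 2, 1].
With 13 cycles on 85 points, sign = (−1)^{85−13} = +1.
Via Zolotarev, sign(π_{19}) = (19|85) = +1.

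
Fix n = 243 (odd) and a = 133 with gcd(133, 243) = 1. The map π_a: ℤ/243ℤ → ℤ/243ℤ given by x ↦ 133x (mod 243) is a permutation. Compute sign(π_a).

Start at x=7: 7 → 202 → 136 → 106 → 4 → 46 → 43 → … (one orbit).
Cycle lengths of π_133 on ℤ/243ℤ: [81, 81, 27, 27, 9, 9, 3, 3, 1, 1, 1]; 11 cycles in total.
11 cycles on 243: each ℓ→(−1)^(ℓ−1), product (−1)^232 = +1.
The Jacobi symbol (133|243) = +1 (Zolotarev) agrees.

+1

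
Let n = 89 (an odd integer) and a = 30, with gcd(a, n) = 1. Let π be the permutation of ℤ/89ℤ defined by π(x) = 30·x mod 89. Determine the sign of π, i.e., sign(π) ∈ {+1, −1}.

Orbit of 76 under x↦30x: [76, 55, 48, 16, 35, 71, 83]… (length divides ord_89(30)).
The orbit structure of x ↦ 30x mod 89: 2 orbits of sizes [88, 1].
sign(π) = (−1)^{n − #cycles} = (−1)^{89−2} = (−1)^87 = -1.

-1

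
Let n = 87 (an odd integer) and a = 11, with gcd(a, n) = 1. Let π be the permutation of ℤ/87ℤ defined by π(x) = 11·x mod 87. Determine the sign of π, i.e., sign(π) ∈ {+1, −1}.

+1

Trace 26: π^k(26) = [26, 25, 14, 67, 41, 16, 2] for k=0..6.
5 cycles of lengths [28, 28, 28, 2, 1].
87 − 5 = 82 transpositions; sign(π) = (−1)^82 = +1.
(11|87)_J = +1 (Zolotarev's lemma cross-check).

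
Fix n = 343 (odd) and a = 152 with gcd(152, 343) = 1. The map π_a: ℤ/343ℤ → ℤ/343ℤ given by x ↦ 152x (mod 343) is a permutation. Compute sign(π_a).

-1

Trace 73: π^k(73) = [73, 120, 61, 11, 300, 324, 199] for k=0..6.
4 cycles of lengths [294, 42, 6, 1].
With 4 cycles on 343 points, sign = (−1)^{343−4} = -1.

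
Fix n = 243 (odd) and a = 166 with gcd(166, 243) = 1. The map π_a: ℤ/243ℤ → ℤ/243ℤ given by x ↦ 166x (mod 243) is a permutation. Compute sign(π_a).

+1

Trace 19: π^k(19) = [19, 238, 142, 1, 166, 97, 64] for k=0..6.
Cycle lengths of π_166 on ℤ/243ℤ: [81, 81, 27, 27, 9, 9, 3, 3, 1, 1, 1]; 11 cycles in total.
With 11 cycles on 243 points, sign = (−1)^{243−11} = +1.
The Jacobi symbol (166|243) = +1 (Zolotarev) agrees.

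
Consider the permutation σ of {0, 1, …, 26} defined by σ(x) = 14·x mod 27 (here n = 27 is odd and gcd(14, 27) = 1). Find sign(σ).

Start at x=7: 7 → 17 → 22 → 11 → 19 → 23 → 25 → … (one orbit).
Cycle lengths of π_14 on ℤ/27ℤ: [18, 6, 2, 1]; 4 cycles in total.
With 4 cycles on 27 points, sign = (−1)^{27−4} = -1.
Check: (14/27) = -1 by Zolotarev.

-1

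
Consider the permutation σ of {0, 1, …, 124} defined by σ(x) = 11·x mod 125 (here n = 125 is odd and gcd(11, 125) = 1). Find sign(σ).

Start at x=36: 36 → 21 → 106 → 41 → 76 → 86 → 71 → … (one orbit).
Cycle type of π: 25×4 + 5×4 + 1×5; total 13 cycles.
sign(π) = (−1)^{n − #cycles} = (−1)^{125−13} = (−1)^112 = +1.
Via Zolotarev, sign(π_{11}) = (11|125) = +1.

+1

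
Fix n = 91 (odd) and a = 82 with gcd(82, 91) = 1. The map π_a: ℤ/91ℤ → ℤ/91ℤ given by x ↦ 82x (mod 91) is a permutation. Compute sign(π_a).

-1

Orbit of 90 under x↦82x: [90, 9, 10, 1, 82, 81]… (length divides ord_91(82)).
16 cycles of lengths [6, 6, 6, 6, 6, 6, 6, 6, 6, 6, 6, 6, 6, 6, 6, 1].
With 16 cycles on 91 points, sign = (−1)^{91−16} = -1.
Check: (82/91) = -1 by Zolotarev.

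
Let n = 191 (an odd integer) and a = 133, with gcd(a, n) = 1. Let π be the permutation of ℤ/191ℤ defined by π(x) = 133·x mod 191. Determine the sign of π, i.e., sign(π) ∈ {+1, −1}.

Orbit of 50 under x↦133x: [50, 156, 120, 107, 97, 104, 80]… (length divides ord_191(133)).
3 cycles of lengths [95, 95, 1].
sign(π) = (−1)^{n − #cycles} = (−1)^{191−3} = (−1)^188 = +1.
Check: (133/191) = +1 by Zolotarev.

+1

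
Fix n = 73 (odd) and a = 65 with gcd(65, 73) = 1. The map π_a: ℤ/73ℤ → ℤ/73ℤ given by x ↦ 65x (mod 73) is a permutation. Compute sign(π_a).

+1

Orbit of 1 under x↦65x: [1, 65, 64, 72, 8, 9]… (length divides ord_73(65)).
13 cycles of lengths [6, 6, 6, 6, 6, 6, 6, 6, 6, 6, 6, 6, 1].
73 − 13 = 60 transpositions; sign(π) = (−1)^60 = +1.
Check: (65/73) = +1 by Zolotarev.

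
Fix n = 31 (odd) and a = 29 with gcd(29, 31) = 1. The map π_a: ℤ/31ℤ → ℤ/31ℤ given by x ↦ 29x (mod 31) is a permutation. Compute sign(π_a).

-1

Start at x=29: 29 → 4 → 23 → 16 → 30 → 2 → 27 → … (one orbit).
Cycle lengths of π_29 on ℤ/31ℤ: [10, 10, 10, 1]; 4 cycles in total.
31 − 4 = 27 transpositions; sign(π) = (−1)^27 = -1.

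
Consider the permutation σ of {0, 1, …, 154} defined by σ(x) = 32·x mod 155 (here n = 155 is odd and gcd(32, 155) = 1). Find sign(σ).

-1

Orbit of 1 under x↦32x: [1, 32, 94, 63]… (length divides ord_155(32)).
Cycle type of π: 4×31 + 1×31; total 62 cycles.
With 62 cycles on 155 points, sign = (−1)^{155−62} = -1.
Via Zolotarev, sign(π_{32}) = (32|155) = -1.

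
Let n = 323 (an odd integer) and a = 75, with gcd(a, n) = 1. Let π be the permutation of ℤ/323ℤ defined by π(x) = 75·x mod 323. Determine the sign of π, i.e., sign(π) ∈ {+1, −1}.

+1

Orbit of 229 under x↦75x: [229, 56, 1, 75, 134, 37, 191]… (length divides ord_323(75)).
Decompose π into cycles: lengths [16, 16, 16, 16, 16, 16, 16, 16, 16, 16, 16, 16, 16, 16, 16, 16, 16, 16, 16, 2, 2, 2, 2, 2, 2, 2, 2, 2, 1] (29 cycles, including the fixed point 0).
sign(π) = (−1)^{n − #cycles} = (−1)^{323−29} = (−1)^294 = +1.
Check: (75/323) = +1 by Zolotarev.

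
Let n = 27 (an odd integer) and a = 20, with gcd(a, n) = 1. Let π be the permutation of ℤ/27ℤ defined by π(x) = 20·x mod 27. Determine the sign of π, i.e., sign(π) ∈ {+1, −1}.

Orbit of 14 under x↦20x: [14, 10, 11, 4, 26, 7, 5]… (length divides ord_27(20)).
Decompose π into cycles: lengths [18, 6, 2, 1] (4 cycles, including the fixed point 0).
Σ(ℓ_i−1) = 27−4 = 23; sign = (−1)^23 = -1.
(20|27)_J = -1 (Zolotarev's lemma cross-check).

-1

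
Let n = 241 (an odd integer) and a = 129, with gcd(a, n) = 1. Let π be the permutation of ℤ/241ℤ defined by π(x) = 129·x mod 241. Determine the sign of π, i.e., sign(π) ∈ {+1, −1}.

Start at x=47: 47 → 38 → 82 → 215 → 20 → 170 → 240 → … (one orbit).
π_129 has 2 disjoint cycles with lengths [240, 1] on {0,…,240}.
n − c = 241 − 2 = 239; sign = (−1)^239 = -1.
(129|241)_J = -1 (Zolotarev's lemma cross-check).

-1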